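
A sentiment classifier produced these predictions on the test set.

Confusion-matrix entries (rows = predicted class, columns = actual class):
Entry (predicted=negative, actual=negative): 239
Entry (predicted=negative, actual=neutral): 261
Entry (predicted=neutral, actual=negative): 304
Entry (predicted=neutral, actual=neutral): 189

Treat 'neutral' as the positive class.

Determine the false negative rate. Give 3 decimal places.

FNR = FN/(FN+TP) = 261/(261+189) = 0.580

0.580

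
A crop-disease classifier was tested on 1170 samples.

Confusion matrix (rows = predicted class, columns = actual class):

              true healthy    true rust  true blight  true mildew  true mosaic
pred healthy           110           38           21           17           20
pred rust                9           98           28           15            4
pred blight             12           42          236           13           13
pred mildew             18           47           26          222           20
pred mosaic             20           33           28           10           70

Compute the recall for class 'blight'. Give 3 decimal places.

0.696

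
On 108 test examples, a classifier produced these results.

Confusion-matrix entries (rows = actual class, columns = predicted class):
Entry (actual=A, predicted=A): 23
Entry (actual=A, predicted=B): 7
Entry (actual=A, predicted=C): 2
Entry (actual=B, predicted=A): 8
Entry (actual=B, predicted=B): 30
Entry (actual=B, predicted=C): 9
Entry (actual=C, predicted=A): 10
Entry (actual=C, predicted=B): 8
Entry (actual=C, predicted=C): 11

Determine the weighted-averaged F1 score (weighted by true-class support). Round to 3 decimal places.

0.586

Per-class F1 score (2·TP/(2·TP+FP+FN)):
  A: TP=23, FP=8+10=18, FN=7+2=9 → 46/73 = 0.6301
  B: TP=30, FP=7+8=15, FN=8+9=17 → 60/92 = 0.6522
  C: TP=11, FP=2+9=11, FN=10+8=18 → 22/51 = 0.4314
Weighted-F1 score = Σ (supportᵢ/N)·F1 scoreᵢ with N=108: (32/108)·0.6301 + (47/108)·0.6522 + (29/108)·0.4314 = 0.586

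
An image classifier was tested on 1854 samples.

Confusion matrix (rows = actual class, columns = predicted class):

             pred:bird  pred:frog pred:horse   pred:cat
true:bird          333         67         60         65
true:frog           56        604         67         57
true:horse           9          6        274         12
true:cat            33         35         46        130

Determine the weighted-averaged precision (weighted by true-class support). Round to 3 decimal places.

Per-class precision (TP/(TP+FP)):
  bird: TP=333, FP=56+9+33=98 → 333/431 = 0.7726
  frog: TP=604, FP=67+6+35=108 → 604/712 = 0.8483
  horse: TP=274, FP=60+67+46=173 → 274/447 = 0.6130
  cat: TP=130, FP=65+57+12=134 → 130/264 = 0.4924
Weighted-precision = Σ (supportᵢ/N)·precisionᵢ with N=1854: (525/1854)·0.7726 + (784/1854)·0.8483 + (301/1854)·0.6130 + (244/1854)·0.4924 = 0.742

0.742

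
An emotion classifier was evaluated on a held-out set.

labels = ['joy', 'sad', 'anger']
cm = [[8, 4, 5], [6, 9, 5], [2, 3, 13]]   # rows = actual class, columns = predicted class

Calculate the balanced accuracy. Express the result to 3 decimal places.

0.548

Balanced accuracy = mean of per-class recall.
  joy: recall = 8/17 = 0.4706
  sad: recall = 9/20 = 0.4500
  anger: recall = 13/18 = 0.7222
Mean = (0.4706 + 0.4500 + 0.7222) / 3 = 0.548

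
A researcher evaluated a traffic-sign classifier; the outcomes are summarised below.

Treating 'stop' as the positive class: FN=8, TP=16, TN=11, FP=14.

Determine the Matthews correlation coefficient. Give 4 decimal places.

0.1094

MCC = (TP·TN − FP·FN) / √((TP+FP)(TP+FN)(TN+FP)(TN+FN))
Numerator = 16·11 − 14·8 = 64
Denominator = √(30·24·25·19) = √342000 = 584.8077
MCC = 64 / 584.8077 = 0.1094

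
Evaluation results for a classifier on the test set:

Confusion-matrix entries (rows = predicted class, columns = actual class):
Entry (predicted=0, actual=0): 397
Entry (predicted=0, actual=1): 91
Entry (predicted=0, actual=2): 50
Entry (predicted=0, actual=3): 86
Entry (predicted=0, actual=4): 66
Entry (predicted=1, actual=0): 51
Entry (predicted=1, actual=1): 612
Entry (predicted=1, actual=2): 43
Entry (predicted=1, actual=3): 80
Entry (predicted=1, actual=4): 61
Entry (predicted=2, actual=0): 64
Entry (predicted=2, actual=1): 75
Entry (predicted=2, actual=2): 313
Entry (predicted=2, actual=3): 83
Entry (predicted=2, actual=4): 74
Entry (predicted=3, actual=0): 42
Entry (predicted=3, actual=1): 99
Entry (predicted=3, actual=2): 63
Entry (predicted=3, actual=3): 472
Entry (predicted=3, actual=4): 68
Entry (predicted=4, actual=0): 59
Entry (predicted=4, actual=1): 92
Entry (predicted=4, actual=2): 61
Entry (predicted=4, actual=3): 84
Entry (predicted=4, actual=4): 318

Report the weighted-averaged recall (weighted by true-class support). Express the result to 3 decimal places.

0.603

Per-class recall (TP/(TP+FN)):
  0: TP=397, FN=51+64+42+59=216 → 397/613 = 0.6476
  1: TP=612, FN=91+75+99+92=357 → 612/969 = 0.6316
  2: TP=313, FN=50+43+63+61=217 → 313/530 = 0.5906
  3: TP=472, FN=86+80+83+84=333 → 472/805 = 0.5863
  4: TP=318, FN=66+61+74+68=269 → 318/587 = 0.5417
Weighted-recall = Σ (supportᵢ/N)·recallᵢ with N=3504: (613/3504)·0.6476 + (969/3504)·0.6316 + (530/3504)·0.5906 + (805/3504)·0.5863 + (587/3504)·0.5417 = 0.603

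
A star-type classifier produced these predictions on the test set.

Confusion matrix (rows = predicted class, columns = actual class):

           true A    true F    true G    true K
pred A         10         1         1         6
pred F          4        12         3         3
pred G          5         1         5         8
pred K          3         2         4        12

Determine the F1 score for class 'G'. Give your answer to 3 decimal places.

Take TP from the diagonal, FP from the rest of the 'G' prediction marginal, FN from the rest of the 'G' actual marginal.
F1 score = 2·TP/(2·TP+FP+FN).
G: TP=5, FP=5+1+8=14, FN=1+3+4=8 → 10/32 = 0.3125

0.313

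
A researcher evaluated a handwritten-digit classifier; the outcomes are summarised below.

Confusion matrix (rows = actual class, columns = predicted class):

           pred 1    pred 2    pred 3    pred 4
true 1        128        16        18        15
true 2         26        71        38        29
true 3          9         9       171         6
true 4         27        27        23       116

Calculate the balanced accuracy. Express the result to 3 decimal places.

0.659

Balanced accuracy = mean of per-class recall.
  1: recall = 128/177 = 0.7232
  2: recall = 71/164 = 0.4329
  3: recall = 171/195 = 0.8769
  4: recall = 116/193 = 0.6010
Mean = (0.7232 + 0.4329 + 0.8769 + 0.6010) / 4 = 0.659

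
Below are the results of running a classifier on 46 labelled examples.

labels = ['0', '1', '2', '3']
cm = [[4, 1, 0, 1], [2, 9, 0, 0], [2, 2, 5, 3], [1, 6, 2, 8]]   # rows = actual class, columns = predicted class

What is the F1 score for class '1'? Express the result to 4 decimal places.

Take TP from the diagonal, FP from the rest of the '1' prediction marginal, FN from the rest of the '1' actual marginal.
F1 score = 2·TP/(2·TP+FP+FN).
1: TP=9, FP=1+2+6=9, FN=2+0+0=2 → 18/29 = 0.62069

0.6207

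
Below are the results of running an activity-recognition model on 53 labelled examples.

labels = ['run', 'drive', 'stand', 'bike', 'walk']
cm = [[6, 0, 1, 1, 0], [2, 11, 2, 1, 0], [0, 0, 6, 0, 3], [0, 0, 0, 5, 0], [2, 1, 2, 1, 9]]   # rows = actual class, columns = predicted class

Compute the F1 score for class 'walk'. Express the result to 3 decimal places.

Take TP from the diagonal, FP from the rest of the 'walk' prediction marginal, FN from the rest of the 'walk' actual marginal.
F1 score = 2·TP/(2·TP+FP+FN).
walk: TP=9, FP=0+0+3+0=3, FN=2+1+2+1=6 → 18/27 = 0.6667

0.667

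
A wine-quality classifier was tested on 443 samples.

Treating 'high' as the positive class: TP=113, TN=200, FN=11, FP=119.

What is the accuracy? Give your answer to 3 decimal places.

Accuracy = (TP+TN)/N = (113+200)/443 = 0.707

0.707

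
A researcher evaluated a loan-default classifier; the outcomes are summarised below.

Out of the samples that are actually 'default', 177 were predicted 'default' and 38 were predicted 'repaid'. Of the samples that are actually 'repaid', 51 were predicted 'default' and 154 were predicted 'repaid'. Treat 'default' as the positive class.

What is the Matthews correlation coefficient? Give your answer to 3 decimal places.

0.576

MCC = (TP·TN − FP·FN) / √((TP+FP)(TP+FN)(TN+FP)(TN+FN))
Numerator = 177·154 − 51·38 = 25320
Denominator = √(228·215·205·192) = √1929427200 = 43925.2456
MCC = 25320 / 43925.2456 = 0.576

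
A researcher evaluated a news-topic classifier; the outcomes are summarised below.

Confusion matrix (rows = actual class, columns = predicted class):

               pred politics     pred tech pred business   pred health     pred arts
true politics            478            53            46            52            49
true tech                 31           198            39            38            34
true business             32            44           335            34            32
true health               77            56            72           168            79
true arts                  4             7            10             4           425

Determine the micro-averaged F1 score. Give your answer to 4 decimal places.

0.6692

Micro-averaging pools counts across classes: ΣTP=1604, ΣFP=793, ΣFN=793.
Micro-F1 score = 2·TP/(2·TP+FP+FN) on pooled counts = 0.6692 (equals overall accuracy in single-label multiclass).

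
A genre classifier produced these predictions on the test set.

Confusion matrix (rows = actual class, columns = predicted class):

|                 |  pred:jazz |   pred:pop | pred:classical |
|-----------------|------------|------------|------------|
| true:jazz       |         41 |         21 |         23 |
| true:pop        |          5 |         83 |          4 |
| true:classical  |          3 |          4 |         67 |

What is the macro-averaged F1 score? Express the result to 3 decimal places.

0.747

Per-class F1 score (2·TP/(2·TP+FP+FN)):
  jazz: TP=41, FP=5+3=8, FN=21+23=44 → 82/134 = 0.6119
  pop: TP=83, FP=21+4=25, FN=5+4=9 → 166/200 = 0.8300
  classical: TP=67, FP=23+4=27, FN=3+4=7 → 134/168 = 0.7976
Macro-F1 score = mean = (0.6119 + 0.8300 + 0.7976) / 3 = 0.747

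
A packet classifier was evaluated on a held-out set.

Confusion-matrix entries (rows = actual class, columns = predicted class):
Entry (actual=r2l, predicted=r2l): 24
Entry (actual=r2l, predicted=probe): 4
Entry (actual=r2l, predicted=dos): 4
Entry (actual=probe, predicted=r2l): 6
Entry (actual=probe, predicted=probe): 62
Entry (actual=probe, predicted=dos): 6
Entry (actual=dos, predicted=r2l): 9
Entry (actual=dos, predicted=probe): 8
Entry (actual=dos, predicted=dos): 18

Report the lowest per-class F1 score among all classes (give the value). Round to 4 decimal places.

Per-class F1 score (2·TP/(2·TP+FP+FN)):
  r2l: TP=24, FP=6+9=15, FN=4+4=8 → 48/71 = 0.67606
  probe: TP=62, FP=4+8=12, FN=6+6=12 → 124/148 = 0.83784
  dos: TP=18, FP=4+6=10, FN=9+8=17 → 36/63 = 0.57143
Lowest is class 'dos' with F1 score = 0.5714.

0.5714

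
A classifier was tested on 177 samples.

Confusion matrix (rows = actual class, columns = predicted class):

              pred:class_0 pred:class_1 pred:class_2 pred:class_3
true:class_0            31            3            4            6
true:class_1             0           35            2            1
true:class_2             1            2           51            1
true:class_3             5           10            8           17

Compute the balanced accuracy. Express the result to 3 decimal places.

Balanced accuracy = mean of per-class recall.
  class_0: recall = 31/44 = 0.7045
  class_1: recall = 35/38 = 0.9211
  class_2: recall = 51/55 = 0.9273
  class_3: recall = 17/40 = 0.4250
Mean = (0.7045 + 0.9211 + 0.9273 + 0.4250) / 4 = 0.744

0.744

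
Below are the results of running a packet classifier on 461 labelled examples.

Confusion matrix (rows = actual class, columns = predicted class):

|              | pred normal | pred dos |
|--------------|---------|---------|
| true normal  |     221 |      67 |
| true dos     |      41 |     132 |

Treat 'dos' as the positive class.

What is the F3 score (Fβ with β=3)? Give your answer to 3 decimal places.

0.752

Fβ = (1+β²)·TP / ((1+β²)·TP + β²·FN + FP), with β²=9
= 10·132 / (10·132 + 9·41 + 67) = 0.752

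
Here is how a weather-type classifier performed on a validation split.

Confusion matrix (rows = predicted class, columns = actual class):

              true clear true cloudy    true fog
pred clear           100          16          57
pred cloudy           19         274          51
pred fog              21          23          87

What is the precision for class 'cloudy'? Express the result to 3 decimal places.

0.797

Treat 'cloudy' as positive and all other classes as negative.
precision = TP/(TP+FP).
cloudy: TP=274, FP=19+51=70 → 274/344 = 0.7965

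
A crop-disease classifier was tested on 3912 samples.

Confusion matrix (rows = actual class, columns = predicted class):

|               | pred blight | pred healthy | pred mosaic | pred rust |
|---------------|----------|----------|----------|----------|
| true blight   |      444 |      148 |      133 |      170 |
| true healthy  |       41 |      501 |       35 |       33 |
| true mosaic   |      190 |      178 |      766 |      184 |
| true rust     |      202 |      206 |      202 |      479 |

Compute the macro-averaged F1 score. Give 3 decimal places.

Per-class F1 score (2·TP/(2·TP+FP+FN)):
  blight: TP=444, FP=41+190+202=433, FN=148+133+170=451 → 888/1772 = 0.5011
  healthy: TP=501, FP=148+178+206=532, FN=41+35+33=109 → 1002/1643 = 0.6099
  mosaic: TP=766, FP=133+35+202=370, FN=190+178+184=552 → 1532/2454 = 0.6243
  rust: TP=479, FP=170+33+184=387, FN=202+206+202=610 → 958/1955 = 0.4900
Macro-F1 score = mean = (0.5011 + 0.6099 + 0.6243 + 0.4900) / 4 = 0.556

0.556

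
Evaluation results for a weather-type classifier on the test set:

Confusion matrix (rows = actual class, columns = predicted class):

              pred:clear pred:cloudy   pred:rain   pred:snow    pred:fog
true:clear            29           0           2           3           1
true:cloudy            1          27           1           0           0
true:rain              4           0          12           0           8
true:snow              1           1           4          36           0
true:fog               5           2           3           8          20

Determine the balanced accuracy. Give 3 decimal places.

0.729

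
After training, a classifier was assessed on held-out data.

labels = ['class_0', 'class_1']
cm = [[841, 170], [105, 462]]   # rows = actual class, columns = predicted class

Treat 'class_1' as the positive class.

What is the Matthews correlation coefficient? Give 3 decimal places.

0.633

MCC = (TP·TN − FP·FN) / √((TP+FP)(TP+FN)(TN+FP)(TN+FN))
Numerator = 462·841 − 170·105 = 370692
Denominator = √(632·567·1011·946) = √342722351664 = 585424.9326
MCC = 370692 / 585424.9326 = 0.633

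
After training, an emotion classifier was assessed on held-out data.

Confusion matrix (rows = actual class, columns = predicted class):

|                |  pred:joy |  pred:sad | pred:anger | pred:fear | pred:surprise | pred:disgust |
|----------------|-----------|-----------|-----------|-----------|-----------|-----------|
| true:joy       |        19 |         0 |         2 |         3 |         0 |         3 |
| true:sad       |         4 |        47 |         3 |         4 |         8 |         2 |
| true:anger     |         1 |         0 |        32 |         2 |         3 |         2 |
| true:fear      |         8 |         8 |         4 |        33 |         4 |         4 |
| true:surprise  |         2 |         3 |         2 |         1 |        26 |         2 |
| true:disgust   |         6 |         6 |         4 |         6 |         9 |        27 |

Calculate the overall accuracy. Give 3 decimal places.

Accuracy = trace / total = (19+47+32+33+26+27=184) / 290 = 184/290 = 0.634

0.634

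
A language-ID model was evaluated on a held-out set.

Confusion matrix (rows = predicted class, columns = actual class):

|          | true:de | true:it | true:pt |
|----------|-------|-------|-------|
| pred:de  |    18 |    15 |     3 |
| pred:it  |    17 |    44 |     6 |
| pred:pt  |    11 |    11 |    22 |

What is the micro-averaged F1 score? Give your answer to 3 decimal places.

0.571

Micro-averaging pools counts across classes: ΣTP=84, ΣFP=63, ΣFN=63.
Micro-F1 score = 2·TP/(2·TP+FP+FN) on pooled counts = 0.571 (equals overall accuracy in single-label multiclass).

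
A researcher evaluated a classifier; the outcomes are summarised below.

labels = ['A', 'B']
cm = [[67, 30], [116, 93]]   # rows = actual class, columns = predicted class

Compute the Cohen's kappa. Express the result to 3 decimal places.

0.110

Observed agreement pₒ = trace/N = 160/306 = 0.5229
Expected agreement pₑ = Σ (rowᵢ·colᵢ)/N² = (97·183 + 209·123)/306² = 0.4641
κ = (pₒ − pₑ)/(1 − pₑ) = (0.5229 − 0.4641)/(1 − 0.4641) = 0.110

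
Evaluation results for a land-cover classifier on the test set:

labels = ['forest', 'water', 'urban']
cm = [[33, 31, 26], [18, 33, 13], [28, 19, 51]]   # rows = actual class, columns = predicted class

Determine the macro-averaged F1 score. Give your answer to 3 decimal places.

0.461

Per-class F1 score (2·TP/(2·TP+FP+FN)):
  forest: TP=33, FP=18+28=46, FN=31+26=57 → 66/169 = 0.3905
  water: TP=33, FP=31+19=50, FN=18+13=31 → 66/147 = 0.4490
  urban: TP=51, FP=26+13=39, FN=28+19=47 → 102/188 = 0.5426
Macro-F1 score = mean = (0.3905 + 0.4490 + 0.5426) / 3 = 0.461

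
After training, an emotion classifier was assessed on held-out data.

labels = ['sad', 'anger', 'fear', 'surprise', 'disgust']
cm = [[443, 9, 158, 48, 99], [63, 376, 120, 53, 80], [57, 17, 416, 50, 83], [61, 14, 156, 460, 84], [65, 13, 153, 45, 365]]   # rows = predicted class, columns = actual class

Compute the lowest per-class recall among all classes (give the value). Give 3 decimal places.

Per-class recall (TP/(TP+FN)):
  sad: TP=443, FN=63+57+61+65=246 → 443/689 = 0.6430
  anger: TP=376, FN=9+17+14+13=53 → 376/429 = 0.8765
  fear: TP=416, FN=158+120+156+153=587 → 416/1003 = 0.4148
  surprise: TP=460, FN=48+53+50+45=196 → 460/656 = 0.7012
  disgust: TP=365, FN=99+80+83+84=346 → 365/711 = 0.5134
Lowest is class 'fear' with recall = 0.415.

0.415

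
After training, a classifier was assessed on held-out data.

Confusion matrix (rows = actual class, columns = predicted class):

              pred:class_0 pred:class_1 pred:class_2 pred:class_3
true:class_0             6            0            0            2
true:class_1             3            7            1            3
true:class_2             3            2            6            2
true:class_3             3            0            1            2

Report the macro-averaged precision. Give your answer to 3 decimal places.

Per-class precision (TP/(TP+FP)):
  class_0: TP=6, FP=3+3+3=9 → 6/15 = 0.4000
  class_1: TP=7, FP=0+2+0=2 → 7/9 = 0.7778
  class_2: TP=6, FP=0+1+1=2 → 6/8 = 0.7500
  class_3: TP=2, FP=2+3+2=7 → 2/9 = 0.2222
Macro-precision = mean = (0.4000 + 0.7778 + 0.7500 + 0.2222) / 4 = 0.538

0.538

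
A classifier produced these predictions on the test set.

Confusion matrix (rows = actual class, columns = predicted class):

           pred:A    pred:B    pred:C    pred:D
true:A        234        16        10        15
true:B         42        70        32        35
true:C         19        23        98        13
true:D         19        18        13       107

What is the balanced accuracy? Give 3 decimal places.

0.641

Balanced accuracy = mean of per-class recall.
  A: recall = 234/275 = 0.8509
  B: recall = 70/179 = 0.3911
  C: recall = 98/153 = 0.6405
  D: recall = 107/157 = 0.6815
Mean = (0.8509 + 0.3911 + 0.6405 + 0.6815) / 4 = 0.641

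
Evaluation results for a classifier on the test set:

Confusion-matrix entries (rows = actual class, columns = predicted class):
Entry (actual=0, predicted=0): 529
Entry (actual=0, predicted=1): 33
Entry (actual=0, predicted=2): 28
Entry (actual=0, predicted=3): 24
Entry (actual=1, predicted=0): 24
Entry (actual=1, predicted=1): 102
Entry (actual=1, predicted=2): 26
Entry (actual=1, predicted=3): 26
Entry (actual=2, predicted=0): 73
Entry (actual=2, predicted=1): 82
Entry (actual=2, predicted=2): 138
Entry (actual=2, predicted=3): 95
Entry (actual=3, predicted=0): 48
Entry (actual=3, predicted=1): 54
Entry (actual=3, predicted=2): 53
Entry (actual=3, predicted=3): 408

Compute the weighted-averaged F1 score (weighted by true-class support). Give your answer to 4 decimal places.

Per-class F1 score (2·TP/(2·TP+FP+FN)):
  0: TP=529, FP=24+73+48=145, FN=33+28+24=85 → 1058/1288 = 0.82143
  1: TP=102, FP=33+82+54=169, FN=24+26+26=76 → 204/449 = 0.45434
  2: TP=138, FP=28+26+53=107, FN=73+82+95=250 → 276/633 = 0.43602
  3: TP=408, FP=24+26+95=145, FN=48+54+53=155 → 816/1116 = 0.73118
Weighted-F1 score = Σ (supportᵢ/N)·F1 scoreᵢ with N=1743: (614/1743)·0.82143 + (178/1743)·0.45434 + (388/1743)·0.43602 + (563/1743)·0.73118 = 0.6690

0.6690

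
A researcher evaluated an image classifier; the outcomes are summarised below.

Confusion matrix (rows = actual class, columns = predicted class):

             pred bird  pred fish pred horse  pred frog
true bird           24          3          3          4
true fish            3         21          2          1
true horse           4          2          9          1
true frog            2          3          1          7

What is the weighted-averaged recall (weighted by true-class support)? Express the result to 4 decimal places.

0.6778

Per-class recall (TP/(TP+FN)):
  bird: TP=24, FN=3+3+4=10 → 24/34 = 0.70588
  fish: TP=21, FN=3+2+1=6 → 21/27 = 0.77778
  horse: TP=9, FN=4+2+1=7 → 9/16 = 0.56250
  frog: TP=7, FN=2+3+1=6 → 7/13 = 0.53846
Weighted-recall = Σ (supportᵢ/N)·recallᵢ with N=90: (34/90)·0.70588 + (27/90)·0.77778 + (16/90)·0.56250 + (13/90)·0.53846 = 0.6778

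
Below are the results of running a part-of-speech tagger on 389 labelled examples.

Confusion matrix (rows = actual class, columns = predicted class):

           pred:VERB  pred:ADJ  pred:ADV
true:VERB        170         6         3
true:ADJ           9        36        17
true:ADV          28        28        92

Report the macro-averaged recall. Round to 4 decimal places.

0.7173

Per-class recall (TP/(TP+FN)):
  VERB: TP=170, FN=6+3=9 → 170/179 = 0.94972
  ADJ: TP=36, FN=9+17=26 → 36/62 = 0.58065
  ADV: TP=92, FN=28+28=56 → 92/148 = 0.62162
Macro-recall = mean = (0.94972 + 0.58065 + 0.62162) / 3 = 0.7173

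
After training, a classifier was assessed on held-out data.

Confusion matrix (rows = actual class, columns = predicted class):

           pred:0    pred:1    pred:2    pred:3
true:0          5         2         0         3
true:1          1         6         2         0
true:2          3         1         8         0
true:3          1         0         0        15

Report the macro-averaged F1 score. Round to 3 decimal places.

Per-class F1 score (2·TP/(2·TP+FP+FN)):
  0: TP=5, FP=1+3+1=5, FN=2+0+3=5 → 10/20 = 0.5000
  1: TP=6, FP=2+1+0=3, FN=1+2+0=3 → 12/18 = 0.6667
  2: TP=8, FP=0+2+0=2, FN=3+1+0=4 → 16/22 = 0.7273
  3: TP=15, FP=3+0+0=3, FN=1+0+0=1 → 30/34 = 0.8824
Macro-F1 score = mean = (0.5000 + 0.6667 + 0.7273 + 0.8824) / 4 = 0.694

0.694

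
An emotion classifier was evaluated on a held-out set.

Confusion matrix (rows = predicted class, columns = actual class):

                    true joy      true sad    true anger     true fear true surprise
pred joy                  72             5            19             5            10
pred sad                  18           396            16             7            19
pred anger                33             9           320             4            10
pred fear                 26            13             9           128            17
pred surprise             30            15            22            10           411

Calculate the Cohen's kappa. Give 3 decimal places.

0.761

Observed agreement pₒ = trace/N = 1327/1624 = 0.8171
Expected agreement pₑ = Σ (rowᵢ·colᵢ)/N² = (179·111 + 438·456 + 386·376 + 154·193 + 467·488)/1624² = 0.2360
κ = (pₒ − pₑ)/(1 − pₑ) = (0.8171 − 0.2360)/(1 − 0.2360) = 0.761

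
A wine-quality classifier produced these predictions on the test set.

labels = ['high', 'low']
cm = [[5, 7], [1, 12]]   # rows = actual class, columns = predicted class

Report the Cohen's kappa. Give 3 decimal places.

0.346

Observed agreement pₒ = trace/N = 17/25 = 0.6800
Expected agreement pₑ = Σ (rowᵢ·colᵢ)/N² = (12·6 + 13·19)/25² = 0.5104
κ = (pₒ − pₑ)/(1 − pₑ) = (0.6800 − 0.5104)/(1 − 0.5104) = 0.346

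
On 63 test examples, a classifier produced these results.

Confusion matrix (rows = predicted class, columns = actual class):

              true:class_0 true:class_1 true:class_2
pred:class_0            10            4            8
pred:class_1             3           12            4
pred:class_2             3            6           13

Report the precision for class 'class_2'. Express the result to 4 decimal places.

precision = TP/(TP+FP).
class_2: TP=13, FP=3+6=9 → 13/22 = 0.59091

0.5909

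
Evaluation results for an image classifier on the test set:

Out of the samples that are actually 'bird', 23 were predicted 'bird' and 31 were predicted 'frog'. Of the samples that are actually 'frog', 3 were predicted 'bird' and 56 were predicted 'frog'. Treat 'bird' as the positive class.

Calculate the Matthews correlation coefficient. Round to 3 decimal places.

0.445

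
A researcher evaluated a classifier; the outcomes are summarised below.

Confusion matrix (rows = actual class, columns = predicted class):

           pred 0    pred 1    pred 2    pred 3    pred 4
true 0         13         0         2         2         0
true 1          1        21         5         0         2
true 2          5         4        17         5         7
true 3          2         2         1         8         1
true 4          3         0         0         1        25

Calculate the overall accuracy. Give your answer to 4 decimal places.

Accuracy = trace / total = (13+21+17+8+25=84) / 127 = 84/127 = 0.6614

0.6614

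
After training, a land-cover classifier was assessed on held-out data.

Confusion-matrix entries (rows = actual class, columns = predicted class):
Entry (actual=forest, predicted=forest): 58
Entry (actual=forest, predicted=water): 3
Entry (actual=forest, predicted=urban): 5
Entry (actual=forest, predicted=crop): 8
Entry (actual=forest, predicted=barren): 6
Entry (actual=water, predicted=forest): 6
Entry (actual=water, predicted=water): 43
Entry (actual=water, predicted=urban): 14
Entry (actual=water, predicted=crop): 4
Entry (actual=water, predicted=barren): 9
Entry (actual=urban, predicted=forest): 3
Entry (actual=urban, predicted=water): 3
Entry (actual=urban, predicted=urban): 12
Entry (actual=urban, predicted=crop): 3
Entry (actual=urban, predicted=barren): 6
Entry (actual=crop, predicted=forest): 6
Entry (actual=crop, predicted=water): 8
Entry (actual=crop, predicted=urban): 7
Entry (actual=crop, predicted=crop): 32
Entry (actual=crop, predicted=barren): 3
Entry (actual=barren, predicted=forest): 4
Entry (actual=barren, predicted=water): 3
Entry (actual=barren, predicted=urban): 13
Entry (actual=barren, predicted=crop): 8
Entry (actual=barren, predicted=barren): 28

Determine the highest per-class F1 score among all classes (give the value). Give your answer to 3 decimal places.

0.739

Per-class F1 score (2·TP/(2·TP+FP+FN)):
  forest: TP=58, FP=6+3+6+4=19, FN=3+5+8+6=22 → 116/157 = 0.7389
  water: TP=43, FP=3+3+8+3=17, FN=6+14+4+9=33 → 86/136 = 0.6324
  urban: TP=12, FP=5+14+7+13=39, FN=3+3+3+6=15 → 24/78 = 0.3077
  crop: TP=32, FP=8+4+3+8=23, FN=6+8+7+3=24 → 64/111 = 0.5766
  barren: TP=28, FP=6+9+6+3=24, FN=4+3+13+8=28 → 56/108 = 0.5185
Highest is class 'forest' with F1 score = 0.739.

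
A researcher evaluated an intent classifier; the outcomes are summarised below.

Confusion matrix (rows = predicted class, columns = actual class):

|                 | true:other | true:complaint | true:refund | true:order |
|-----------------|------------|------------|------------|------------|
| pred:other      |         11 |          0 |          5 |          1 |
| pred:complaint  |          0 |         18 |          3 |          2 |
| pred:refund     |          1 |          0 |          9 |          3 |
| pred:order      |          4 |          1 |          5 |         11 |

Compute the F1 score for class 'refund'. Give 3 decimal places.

0.514

One-vs-rest for 'refund': TP = diagonal; FP = other classes predicted 'refund'; FN = 'refund' predicted as other.
F1 score = 2·TP/(2·TP+FP+FN).
refund: TP=9, FP=1+0+3=4, FN=5+3+5=13 → 18/35 = 0.5143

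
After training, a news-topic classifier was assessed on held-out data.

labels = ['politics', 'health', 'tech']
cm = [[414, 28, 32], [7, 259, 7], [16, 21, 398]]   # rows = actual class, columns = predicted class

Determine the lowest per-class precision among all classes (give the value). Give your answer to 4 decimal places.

Per-class precision (TP/(TP+FP)):
  politics: TP=414, FP=7+16=23 → 414/437 = 0.94737
  health: TP=259, FP=28+21=49 → 259/308 = 0.84091
  tech: TP=398, FP=32+7=39 → 398/437 = 0.91076
Lowest is class 'health' with precision = 0.8409.

0.8409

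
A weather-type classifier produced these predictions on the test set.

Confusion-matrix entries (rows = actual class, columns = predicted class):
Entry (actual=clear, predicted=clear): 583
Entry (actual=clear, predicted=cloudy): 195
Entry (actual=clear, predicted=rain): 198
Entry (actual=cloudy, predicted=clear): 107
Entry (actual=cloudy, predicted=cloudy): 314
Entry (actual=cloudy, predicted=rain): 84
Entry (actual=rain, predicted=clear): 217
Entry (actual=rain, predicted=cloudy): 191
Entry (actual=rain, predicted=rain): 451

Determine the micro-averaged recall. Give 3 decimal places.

Micro-averaging pools counts across classes: ΣTP=1348, ΣFP=992, ΣFN=992.
Micro-recall = TP/(TP+FN) on pooled counts = 0.576 (equals overall accuracy in single-label multiclass).

0.576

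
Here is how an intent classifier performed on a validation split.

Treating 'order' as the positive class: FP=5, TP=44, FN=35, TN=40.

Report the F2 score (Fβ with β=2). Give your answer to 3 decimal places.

0.603

Fβ = (1+β²)·TP / ((1+β²)·TP + β²·FN + FP), with β²=4
= 5·44 / (5·44 + 4·35 + 5) = 0.603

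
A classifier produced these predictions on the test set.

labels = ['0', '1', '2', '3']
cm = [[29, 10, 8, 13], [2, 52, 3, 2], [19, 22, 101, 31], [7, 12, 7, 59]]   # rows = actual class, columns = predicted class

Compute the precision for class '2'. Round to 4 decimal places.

Take TP from the diagonal, FP from the rest of the '2' prediction marginal, FN from the rest of the '2' actual marginal.
precision = TP/(TP+FP).
2: TP=101, FP=8+3+7=18 → 101/119 = 0.84874

0.8487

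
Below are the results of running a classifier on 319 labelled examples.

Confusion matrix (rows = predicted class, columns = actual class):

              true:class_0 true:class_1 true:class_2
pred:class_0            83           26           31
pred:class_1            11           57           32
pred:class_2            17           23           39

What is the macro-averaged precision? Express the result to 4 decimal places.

0.5522

Per-class precision (TP/(TP+FP)):
  class_0: TP=83, FP=26+31=57 → 83/140 = 0.59286
  class_1: TP=57, FP=11+32=43 → 57/100 = 0.57000
  class_2: TP=39, FP=17+23=40 → 39/79 = 0.49367
Macro-precision = mean = (0.59286 + 0.57000 + 0.49367) / 3 = 0.5522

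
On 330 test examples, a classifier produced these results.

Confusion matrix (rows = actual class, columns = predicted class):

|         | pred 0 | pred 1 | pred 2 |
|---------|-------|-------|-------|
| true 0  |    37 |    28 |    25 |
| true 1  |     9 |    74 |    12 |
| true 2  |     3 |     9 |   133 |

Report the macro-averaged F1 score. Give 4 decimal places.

0.6984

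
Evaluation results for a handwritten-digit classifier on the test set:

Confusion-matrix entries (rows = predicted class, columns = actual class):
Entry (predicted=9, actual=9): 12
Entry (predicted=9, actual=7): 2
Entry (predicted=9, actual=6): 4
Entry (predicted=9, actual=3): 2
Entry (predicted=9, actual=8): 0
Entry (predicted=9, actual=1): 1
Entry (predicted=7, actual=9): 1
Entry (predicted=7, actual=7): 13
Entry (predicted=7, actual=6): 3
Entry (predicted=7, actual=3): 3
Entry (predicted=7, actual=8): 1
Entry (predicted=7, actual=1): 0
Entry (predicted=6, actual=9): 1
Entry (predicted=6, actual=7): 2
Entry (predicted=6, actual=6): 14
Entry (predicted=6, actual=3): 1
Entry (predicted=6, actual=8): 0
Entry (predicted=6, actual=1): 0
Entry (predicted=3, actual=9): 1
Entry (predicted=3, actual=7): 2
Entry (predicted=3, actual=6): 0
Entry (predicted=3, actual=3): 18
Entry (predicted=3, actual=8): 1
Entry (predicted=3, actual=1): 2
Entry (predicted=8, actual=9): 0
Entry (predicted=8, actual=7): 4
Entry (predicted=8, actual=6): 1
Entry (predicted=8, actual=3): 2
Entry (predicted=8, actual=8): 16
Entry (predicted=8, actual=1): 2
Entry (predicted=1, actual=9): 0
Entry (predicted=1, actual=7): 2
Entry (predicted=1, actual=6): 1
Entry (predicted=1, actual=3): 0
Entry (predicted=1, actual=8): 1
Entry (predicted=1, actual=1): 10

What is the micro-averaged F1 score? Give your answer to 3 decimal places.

0.675

Micro-averaging pools counts across classes: ΣTP=83, ΣFP=40, ΣFN=40.
Micro-F1 score = 2·TP/(2·TP+FP+FN) on pooled counts = 0.675 (equals overall accuracy in single-label multiclass).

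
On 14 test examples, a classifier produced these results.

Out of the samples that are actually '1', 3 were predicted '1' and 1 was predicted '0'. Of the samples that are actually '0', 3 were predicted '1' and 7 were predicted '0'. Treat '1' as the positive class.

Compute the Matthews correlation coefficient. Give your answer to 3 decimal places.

0.411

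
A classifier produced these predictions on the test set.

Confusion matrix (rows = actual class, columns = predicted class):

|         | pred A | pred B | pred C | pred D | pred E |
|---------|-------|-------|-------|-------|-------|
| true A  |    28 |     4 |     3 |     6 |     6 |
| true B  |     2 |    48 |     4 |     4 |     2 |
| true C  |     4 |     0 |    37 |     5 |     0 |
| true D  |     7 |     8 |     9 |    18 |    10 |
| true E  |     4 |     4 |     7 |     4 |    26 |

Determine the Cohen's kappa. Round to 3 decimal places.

0.534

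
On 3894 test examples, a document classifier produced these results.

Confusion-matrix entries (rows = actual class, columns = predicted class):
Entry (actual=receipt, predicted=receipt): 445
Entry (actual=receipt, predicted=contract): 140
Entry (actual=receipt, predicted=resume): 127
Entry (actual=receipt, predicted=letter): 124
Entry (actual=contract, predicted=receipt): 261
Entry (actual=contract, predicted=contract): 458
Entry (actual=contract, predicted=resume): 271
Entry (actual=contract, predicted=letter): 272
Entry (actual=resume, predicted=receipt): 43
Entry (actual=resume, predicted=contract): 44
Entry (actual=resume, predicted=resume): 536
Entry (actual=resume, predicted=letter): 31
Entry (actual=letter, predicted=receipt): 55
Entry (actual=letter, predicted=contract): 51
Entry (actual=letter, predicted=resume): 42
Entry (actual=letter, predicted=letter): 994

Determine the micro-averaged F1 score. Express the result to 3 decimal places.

Micro-averaging pools counts across classes: ΣTP=2433, ΣFP=1461, ΣFN=1461.
Micro-F1 score = 2·TP/(2·TP+FP+FN) on pooled counts = 0.625 (equals overall accuracy in single-label multiclass).

0.625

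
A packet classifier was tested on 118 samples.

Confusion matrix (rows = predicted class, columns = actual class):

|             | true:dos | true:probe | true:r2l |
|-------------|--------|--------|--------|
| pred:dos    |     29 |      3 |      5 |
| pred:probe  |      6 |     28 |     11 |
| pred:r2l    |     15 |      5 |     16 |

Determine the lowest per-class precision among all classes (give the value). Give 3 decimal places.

Per-class precision (TP/(TP+FP)):
  dos: TP=29, FP=3+5=8 → 29/37 = 0.7838
  probe: TP=28, FP=6+11=17 → 28/45 = 0.6222
  r2l: TP=16, FP=15+5=20 → 16/36 = 0.4444
Lowest is class 'r2l' with precision = 0.444.

0.444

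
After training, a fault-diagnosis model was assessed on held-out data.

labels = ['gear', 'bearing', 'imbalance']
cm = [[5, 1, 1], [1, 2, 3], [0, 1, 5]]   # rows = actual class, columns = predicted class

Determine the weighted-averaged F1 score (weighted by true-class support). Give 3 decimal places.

0.620

Per-class F1 score (2·TP/(2·TP+FP+FN)):
  gear: TP=5, FP=1+0=1, FN=1+1=2 → 10/13 = 0.7692
  bearing: TP=2, FP=1+1=2, FN=1+3=4 → 4/10 = 0.4000
  imbalance: TP=5, FP=1+3=4, FN=0+1=1 → 10/15 = 0.6667
Weighted-F1 score = Σ (supportᵢ/N)·F1 scoreᵢ with N=19: (7/19)·0.7692 + (6/19)·0.4000 + (6/19)·0.6667 = 0.620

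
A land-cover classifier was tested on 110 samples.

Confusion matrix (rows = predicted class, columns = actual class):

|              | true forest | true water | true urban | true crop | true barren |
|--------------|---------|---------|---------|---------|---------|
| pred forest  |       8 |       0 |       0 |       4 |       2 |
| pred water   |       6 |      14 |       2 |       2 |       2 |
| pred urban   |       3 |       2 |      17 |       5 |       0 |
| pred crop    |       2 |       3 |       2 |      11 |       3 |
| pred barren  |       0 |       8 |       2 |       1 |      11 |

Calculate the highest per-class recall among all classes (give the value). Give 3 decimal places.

0.739

Per-class recall (TP/(TP+FN)):
  forest: TP=8, FN=6+3+2+0=11 → 8/19 = 0.4211
  water: TP=14, FN=0+2+3+8=13 → 14/27 = 0.5185
  urban: TP=17, FN=0+2+2+2=6 → 17/23 = 0.7391
  crop: TP=11, FN=4+2+5+1=12 → 11/23 = 0.4783
  barren: TP=11, FN=2+2+0+3=7 → 11/18 = 0.6111
Highest is class 'urban' with recall = 0.739.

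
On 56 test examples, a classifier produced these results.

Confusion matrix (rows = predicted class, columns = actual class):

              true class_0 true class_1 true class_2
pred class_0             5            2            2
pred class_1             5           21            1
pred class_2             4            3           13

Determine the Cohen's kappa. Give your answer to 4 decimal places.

0.5211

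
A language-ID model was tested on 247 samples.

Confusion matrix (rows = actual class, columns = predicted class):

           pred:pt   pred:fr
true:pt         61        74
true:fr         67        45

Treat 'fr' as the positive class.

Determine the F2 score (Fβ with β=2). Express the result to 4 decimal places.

0.3968

Fβ = (1+β²)·TP / ((1+β²)·TP + β²·FN + FP), with β²=4
= 5·45 / (5·45 + 4·67 + 74) = 0.3968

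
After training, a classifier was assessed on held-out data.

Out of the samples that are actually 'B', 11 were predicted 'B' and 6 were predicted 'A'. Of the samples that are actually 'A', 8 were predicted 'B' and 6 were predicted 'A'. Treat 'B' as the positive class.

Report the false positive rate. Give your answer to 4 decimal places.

FPR = FP/(FP+TN) = 8/(8+6) = 0.5714

0.5714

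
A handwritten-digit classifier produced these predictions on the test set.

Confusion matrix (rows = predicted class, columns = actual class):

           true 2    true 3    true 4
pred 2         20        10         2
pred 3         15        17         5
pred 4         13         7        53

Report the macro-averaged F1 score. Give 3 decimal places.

Per-class F1 score (2·TP/(2·TP+FP+FN)):
  2: TP=20, FP=10+2=12, FN=15+13=28 → 40/80 = 0.5000
  3: TP=17, FP=15+5=20, FN=10+7=17 → 34/71 = 0.4789
  4: TP=53, FP=13+7=20, FN=2+5=7 → 106/133 = 0.7970
Macro-F1 score = mean = (0.5000 + 0.4789 + 0.7970) / 3 = 0.592

0.592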